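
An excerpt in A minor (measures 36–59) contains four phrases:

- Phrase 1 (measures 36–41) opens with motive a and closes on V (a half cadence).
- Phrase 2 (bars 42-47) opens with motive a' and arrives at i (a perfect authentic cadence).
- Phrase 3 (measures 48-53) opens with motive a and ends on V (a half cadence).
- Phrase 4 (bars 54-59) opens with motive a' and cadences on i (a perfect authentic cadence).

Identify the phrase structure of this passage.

repeated period

The cadence pattern HC–PAC–HC–PAC is weak–strong twice, and phrases 3–4 restate phrases 1–2: a period heard twice, not a double period (which would end weakly at phrase 2).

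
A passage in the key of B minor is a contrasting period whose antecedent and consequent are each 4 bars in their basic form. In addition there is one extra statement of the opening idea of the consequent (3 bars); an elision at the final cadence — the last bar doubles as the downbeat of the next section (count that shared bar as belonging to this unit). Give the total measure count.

11 measures

Basic contrasting period: 4 + 4 = 8 bars.
8 (basic form) + 3 (extra statement) = 11.
The elision shares a bar with the next section but does not change this unit's count.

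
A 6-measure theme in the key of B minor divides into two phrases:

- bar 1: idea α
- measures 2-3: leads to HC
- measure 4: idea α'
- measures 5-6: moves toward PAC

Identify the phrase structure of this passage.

parallel period

Phrase 1 ends with a half cadence (weaker) and phrase 2 with a perfect authentic cadence (stronger): antecedent + consequent = a period.
The two phrases open with the same material (α / α'), so the period is parallel.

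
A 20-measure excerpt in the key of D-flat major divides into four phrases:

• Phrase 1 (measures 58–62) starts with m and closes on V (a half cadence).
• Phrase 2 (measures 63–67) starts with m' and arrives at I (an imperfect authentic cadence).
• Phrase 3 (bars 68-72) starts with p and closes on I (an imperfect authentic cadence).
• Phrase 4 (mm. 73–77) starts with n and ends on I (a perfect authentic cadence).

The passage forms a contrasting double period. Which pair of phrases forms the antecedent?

In a double period the first pair of phrases (ending imperfect authentic cadence) is the large antecedent and the second pair (ending perfect authentic cadence) is the large consequent; the antecedent is phrases 1 and 2.

phrases 1 and 2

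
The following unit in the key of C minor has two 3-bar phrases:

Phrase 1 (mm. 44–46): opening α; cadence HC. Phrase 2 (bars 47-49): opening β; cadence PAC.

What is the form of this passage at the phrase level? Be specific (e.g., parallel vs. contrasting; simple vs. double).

Phrase 1 ends with a half cadence (weaker) and phrase 2 with a perfect authentic cadence (stronger): antecedent + consequent = a period.
The two phrases open with different material (α / β), so the period is contrasting.

contrasting period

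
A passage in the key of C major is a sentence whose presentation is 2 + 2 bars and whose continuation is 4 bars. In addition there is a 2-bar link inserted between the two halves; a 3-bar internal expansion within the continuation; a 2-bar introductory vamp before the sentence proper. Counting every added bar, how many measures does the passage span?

Basic sentence: 2 + 2 + 4 = 8 bars.
8 (basic form) + 2 (link) + 3 (internal expansion) + 2 (introduction) = 15.

15 measures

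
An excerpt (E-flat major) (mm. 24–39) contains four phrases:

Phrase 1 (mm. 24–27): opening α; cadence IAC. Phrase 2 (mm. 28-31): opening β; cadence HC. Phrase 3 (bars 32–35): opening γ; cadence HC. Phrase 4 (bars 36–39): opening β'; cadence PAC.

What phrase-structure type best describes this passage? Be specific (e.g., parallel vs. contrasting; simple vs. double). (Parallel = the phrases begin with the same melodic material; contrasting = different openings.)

Four phrases in two halves: the first half (mm. 24-31) ends with a half cadence, the second (bars 32–39) with a perfect authentic cadence — a large antecedent–consequent pair, i.e. a double period.
Phrase 3 begins with different material from phrase 1, making it contrasting.

contrasting double period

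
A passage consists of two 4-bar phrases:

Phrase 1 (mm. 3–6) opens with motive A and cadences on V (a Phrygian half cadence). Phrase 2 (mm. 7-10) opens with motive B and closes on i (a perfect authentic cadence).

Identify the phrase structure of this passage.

contrasting period

Phrase 1 ends with a Phrygian half cadence (weaker) and phrase 2 with a perfect authentic cadence (stronger): antecedent + consequent = a period.
The two phrases open with different material (A / B), so the period is contrasting.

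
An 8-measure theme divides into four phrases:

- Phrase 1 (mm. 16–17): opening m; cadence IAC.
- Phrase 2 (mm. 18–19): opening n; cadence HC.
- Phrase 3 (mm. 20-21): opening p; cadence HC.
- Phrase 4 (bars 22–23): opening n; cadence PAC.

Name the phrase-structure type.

Four phrases in two halves: the first half (mm. 16–19) ends with a half cadence, the second (mm. 20–23) with a perfect authentic cadence — a large antecedent–consequent pair, i.e. a double period.
Phrase 3 begins with different material from phrase 1, making it contrasting.

contrasting double period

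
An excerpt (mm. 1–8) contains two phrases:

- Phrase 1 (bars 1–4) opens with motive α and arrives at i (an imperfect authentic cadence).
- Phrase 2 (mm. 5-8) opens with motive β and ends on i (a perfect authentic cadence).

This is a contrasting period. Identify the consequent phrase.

phrase 2

The phrase ending with the weaker cadence (imperfect authentic cadence) is the antecedent; the one ending more conclusively (perfect authentic cadence) is the consequent. The consequent is phrase 2.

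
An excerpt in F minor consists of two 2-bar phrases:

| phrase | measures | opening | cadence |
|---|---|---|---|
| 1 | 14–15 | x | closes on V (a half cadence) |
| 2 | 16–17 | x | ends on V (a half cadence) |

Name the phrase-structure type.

Both phrases have the same opening (x) and the same cadence (half cadence): the second is a restatement, not a consequent, so this is a repeated phrase rather than a period.

repeated phrase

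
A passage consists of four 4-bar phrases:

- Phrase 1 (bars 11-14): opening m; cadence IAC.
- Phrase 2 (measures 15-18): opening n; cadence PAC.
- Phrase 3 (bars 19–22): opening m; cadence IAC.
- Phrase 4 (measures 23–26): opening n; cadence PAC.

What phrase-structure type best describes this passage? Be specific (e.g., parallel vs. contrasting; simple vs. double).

repeated period

The cadence pattern IAC–PAC–IAC–PAC is weak–strong twice, and phrases 3–4 restate phrases 1–2: a period heard twice, not a double period (which would end weakly at phrase 2).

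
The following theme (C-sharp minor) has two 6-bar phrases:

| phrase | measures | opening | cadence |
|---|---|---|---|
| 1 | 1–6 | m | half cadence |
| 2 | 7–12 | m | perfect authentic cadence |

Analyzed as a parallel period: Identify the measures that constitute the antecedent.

The antecedent is the phrase ending with the weaker cadence (half cadence, phrase 1) and the consequent the one ending more conclusively (perfect authentic cadence, phrase 2); the antecedent is mm. 1-6.

measures 1–6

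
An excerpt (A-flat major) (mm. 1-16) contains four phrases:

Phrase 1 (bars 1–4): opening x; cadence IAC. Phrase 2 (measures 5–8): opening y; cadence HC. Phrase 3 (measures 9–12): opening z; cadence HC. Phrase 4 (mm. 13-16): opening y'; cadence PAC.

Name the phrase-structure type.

contrasting double period

Four phrases in two halves: the first half (mm. 1–8) ends with a half cadence, the second (bars 9–16) with a perfect authentic cadence — a large antecedent–consequent pair, i.e. a double period.
Phrase 3 begins with different material from phrase 1, making it contrasting.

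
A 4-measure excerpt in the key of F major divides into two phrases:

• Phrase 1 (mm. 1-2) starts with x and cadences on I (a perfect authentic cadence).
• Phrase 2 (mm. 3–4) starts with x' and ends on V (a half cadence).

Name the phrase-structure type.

The second phrase closes with a half cadence, which is not stronger than the first phrase's perfect authentic cadence; without a weak→strong cadential pair there is no antecedent–consequent relationship, so this is a phrase group rather than a period.

phrase group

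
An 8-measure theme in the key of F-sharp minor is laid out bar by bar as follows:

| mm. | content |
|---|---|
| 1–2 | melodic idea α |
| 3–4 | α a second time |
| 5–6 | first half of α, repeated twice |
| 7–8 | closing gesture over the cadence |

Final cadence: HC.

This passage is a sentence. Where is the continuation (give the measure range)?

After the presentation (measures 1–4), the continuation covers the fragmentation through the cadence: bars 5-8.

measures 5–8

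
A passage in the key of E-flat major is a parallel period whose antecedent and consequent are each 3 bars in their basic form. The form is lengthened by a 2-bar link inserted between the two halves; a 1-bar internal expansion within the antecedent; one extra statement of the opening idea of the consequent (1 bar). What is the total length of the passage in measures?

10 measures

Basic parallel period: 3 + 3 = 6 bars.
6 (basic form) + 2 (link) + 1 (internal expansion) + 1 (extra statement) = 10.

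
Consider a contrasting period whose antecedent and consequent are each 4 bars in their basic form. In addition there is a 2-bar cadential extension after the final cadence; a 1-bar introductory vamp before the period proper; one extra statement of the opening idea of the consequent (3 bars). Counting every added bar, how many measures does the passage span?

14 measures

Basic contrasting period: 4 + 4 = 8 bars.
8 (basic form) + 2 (cadential extension) + 1 (introduction) + 3 (extra statement) = 14.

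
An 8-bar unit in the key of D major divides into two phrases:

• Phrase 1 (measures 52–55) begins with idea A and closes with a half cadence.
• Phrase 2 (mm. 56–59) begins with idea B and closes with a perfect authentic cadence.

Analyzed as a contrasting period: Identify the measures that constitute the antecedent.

measures 52–55

The antecedent is the phrase ending with the weaker cadence (half cadence, phrase 1) and the consequent the one ending more conclusively (perfect authentic cadence, phrase 2); the antecedent is measures 52–55.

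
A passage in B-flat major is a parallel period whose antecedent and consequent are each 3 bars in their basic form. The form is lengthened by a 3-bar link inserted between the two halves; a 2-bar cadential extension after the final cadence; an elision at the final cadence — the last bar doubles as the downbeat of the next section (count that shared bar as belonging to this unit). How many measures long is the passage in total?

Basic parallel period: 3 + 3 = 6 bars.
6 (basic form) + 3 (link) + 2 (cadential extension) = 11.
The elision shares a bar with the next section but does not change this unit's count.

11 measures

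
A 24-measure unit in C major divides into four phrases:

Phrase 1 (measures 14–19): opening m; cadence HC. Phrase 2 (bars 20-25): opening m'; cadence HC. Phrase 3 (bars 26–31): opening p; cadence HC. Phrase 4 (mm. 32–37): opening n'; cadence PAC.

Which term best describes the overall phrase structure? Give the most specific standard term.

Four phrases in two halves: the first half (bars 14-25) ends with a half cadence, the second (mm. 26–37) with a perfect authentic cadence — a large antecedent–consequent pair, i.e. a double period.
Phrase 3 begins with different material from phrase 1, making it contrasting.

contrasting double period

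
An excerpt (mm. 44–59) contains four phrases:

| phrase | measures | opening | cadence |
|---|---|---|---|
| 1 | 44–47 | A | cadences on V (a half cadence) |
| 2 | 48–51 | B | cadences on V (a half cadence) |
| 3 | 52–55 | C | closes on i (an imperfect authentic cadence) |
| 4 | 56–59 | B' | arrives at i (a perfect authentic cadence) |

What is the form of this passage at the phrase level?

Four phrases in two halves: the first half (bars 44-51) ends with a half cadence, the second (measures 52–59) with a perfect authentic cadence — a large antecedent–consequent pair, i.e. a double period.
Phrase 3 begins with different material from phrase 1, making it contrasting.

contrasting double period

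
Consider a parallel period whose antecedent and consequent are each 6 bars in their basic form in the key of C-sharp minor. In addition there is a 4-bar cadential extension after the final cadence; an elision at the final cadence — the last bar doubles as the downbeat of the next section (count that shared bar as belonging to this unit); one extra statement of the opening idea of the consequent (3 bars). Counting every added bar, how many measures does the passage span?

Basic parallel period: 6 + 6 = 12 bars.
12 (basic form) + 4 (cadential extension) + 3 (extra statement) = 19.
The elision shares a bar with the next section but does not change this unit's count.

19 measures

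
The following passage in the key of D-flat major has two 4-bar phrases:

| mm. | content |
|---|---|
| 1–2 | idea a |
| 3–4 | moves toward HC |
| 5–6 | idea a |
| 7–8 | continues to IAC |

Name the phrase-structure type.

parallel period

Phrase 1 ends with a half cadence (weaker) and phrase 2 with an imperfect authentic cadence (stronger): antecedent + consequent = a period.
The two phrases open with the same material (a / a), so the period is parallel.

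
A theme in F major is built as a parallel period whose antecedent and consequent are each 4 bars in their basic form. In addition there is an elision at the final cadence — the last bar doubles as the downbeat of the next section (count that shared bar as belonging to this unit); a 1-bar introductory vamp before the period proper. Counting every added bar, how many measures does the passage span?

9 measures

Basic parallel period: 4 + 4 = 8 bars.
8 (basic form) + 1 (introduction) = 9.
The elision shares a bar with the next section but does not change this unit's count.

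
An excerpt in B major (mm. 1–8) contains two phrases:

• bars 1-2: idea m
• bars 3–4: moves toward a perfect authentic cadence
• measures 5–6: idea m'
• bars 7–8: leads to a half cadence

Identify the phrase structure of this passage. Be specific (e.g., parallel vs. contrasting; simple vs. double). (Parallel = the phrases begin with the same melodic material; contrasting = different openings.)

The second phrase closes with a half cadence, which is not stronger than the first phrase's perfect authentic cadence; without a weak→strong cadential pair there is no antecedent–consequent relationship, so this is a phrase group rather than a period.

phrase group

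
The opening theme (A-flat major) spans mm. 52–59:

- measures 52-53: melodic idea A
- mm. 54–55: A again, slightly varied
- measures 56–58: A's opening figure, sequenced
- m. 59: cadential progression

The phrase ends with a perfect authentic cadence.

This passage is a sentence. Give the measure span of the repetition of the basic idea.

The presentation of a sentence is the basic idea (mm. 52-53) plus its repetition (measures 54-55); the repetition of the basic idea is therefore mm. 54–55.

measures 54–55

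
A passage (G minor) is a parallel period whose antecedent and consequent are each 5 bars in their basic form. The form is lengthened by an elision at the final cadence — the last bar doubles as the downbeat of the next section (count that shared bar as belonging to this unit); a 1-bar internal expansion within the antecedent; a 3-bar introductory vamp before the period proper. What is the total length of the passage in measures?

Basic parallel period: 5 + 5 = 10 bars.
10 (basic form) + 1 (internal expansion) + 3 (introduction) = 14.
The elision shares a bar with the next section but does not change this unit's count.

14 measures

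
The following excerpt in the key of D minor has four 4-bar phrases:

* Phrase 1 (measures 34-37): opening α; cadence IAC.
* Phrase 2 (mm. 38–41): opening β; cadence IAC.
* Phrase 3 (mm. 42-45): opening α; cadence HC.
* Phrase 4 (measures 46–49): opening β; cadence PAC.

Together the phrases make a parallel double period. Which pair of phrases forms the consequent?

phrases 3 and 4

In a double period the first pair of phrases (ending imperfect authentic cadence) is the large antecedent and the second pair (ending perfect authentic cadence) is the large consequent; the consequent is phrases 3 and 4.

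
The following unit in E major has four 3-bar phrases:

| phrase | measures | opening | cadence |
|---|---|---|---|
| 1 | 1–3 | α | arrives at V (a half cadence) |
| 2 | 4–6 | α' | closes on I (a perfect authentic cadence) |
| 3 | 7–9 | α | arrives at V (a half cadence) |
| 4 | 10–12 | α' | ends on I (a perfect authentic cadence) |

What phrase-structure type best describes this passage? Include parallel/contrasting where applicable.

repeated period

The cadence pattern HC–PAC–HC–PAC is weak–strong twice, and phrases 3–4 restate phrases 1–2: a period heard twice, not a double period (which would end weakly at phrase 2).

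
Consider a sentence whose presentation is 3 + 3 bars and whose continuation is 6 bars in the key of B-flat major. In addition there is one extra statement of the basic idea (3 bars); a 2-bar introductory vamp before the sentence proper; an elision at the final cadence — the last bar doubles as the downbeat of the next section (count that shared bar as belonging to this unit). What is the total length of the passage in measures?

Basic sentence: 3 + 3 + 6 = 12 bars.
12 (basic form) + 3 (extra statement) + 2 (introduction) = 17.
The elision shares a bar with the next section but does not change this unit's count.

17 measures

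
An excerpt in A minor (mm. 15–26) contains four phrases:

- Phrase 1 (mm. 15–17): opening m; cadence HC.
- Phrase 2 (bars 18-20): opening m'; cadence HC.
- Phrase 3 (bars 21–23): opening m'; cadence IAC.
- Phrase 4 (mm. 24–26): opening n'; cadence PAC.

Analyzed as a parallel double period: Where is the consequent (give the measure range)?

In a double period the four phrases pair into a large antecedent (phrases 1–2, ending half cadence) and a large consequent (phrases 3–4, ending perfect authentic cadence). The consequent spans mm. 21–26.

measures 21–26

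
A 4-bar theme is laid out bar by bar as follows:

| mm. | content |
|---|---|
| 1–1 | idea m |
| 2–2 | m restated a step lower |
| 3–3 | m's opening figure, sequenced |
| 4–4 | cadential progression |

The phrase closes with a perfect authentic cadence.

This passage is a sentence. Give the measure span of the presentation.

measures 1–2

The presentation of a sentence is the basic idea (m. 1) plus its repetition (m. 2); the presentation is therefore bars 1–2.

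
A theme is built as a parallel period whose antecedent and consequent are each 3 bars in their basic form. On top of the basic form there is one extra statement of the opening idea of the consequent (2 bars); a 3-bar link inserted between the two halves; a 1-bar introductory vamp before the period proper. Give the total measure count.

Basic parallel period: 3 + 3 = 6 bars.
6 (basic form) + 2 (extra statement) + 3 (link) + 1 (introduction) = 12.

12 measures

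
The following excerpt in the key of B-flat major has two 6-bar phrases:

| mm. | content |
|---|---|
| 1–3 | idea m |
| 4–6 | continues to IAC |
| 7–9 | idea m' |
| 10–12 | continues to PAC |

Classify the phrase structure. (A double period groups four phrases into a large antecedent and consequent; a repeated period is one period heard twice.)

Phrase 1 ends with an imperfect authentic cadence (weaker) and phrase 2 with a perfect authentic cadence (stronger): antecedent + consequent = a period.
The two phrases open with the same material (m / m'), so the period is parallel.

parallel period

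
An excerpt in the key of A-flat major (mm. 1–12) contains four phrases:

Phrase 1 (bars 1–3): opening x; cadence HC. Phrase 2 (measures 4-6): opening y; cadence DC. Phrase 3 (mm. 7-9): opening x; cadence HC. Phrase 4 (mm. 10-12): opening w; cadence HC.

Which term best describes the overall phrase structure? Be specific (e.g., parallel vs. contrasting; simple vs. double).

Phrase 4 ends with a half cadence, no stronger than phrase 2's deceptive cadence, so the four phrases do not form a double period; nor do phrases 3–4 duplicate 1–2, so it is not a repeated period. With no phrase reaching a conclusive cadence, the passage is a phrase group.

phrase group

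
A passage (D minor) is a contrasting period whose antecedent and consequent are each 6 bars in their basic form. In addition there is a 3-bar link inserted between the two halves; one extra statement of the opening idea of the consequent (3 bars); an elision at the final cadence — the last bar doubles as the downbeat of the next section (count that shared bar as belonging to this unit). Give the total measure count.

18 measures

Basic contrasting period: 6 + 6 = 12 bars.
12 (basic form) + 3 (link) + 3 (extra statement) = 18.
The elision shares a bar with the next section but does not change this unit's count.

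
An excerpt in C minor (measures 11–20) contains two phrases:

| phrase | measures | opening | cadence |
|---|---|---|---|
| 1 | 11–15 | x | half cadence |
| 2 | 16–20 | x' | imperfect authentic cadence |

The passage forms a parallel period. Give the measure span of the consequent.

measures 16–20

The phrase ending with the weaker cadence (half cadence) is the antecedent; the one ending more conclusively (imperfect authentic cadence) is the consequent. The consequent is measures 16–20.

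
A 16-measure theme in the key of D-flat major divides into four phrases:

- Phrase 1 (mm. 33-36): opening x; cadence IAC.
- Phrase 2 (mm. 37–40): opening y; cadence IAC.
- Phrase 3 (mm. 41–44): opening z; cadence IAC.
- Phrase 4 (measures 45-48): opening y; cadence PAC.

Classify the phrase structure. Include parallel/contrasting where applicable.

Four phrases in two halves: the first half (bars 33-40) ends with an imperfect authentic cadence, the second (mm. 41-48) with a perfect authentic cadence — a large antecedent–consequent pair, i.e. a double period.
Phrase 3 begins with different material from phrase 1, making it contrasting.

contrasting double period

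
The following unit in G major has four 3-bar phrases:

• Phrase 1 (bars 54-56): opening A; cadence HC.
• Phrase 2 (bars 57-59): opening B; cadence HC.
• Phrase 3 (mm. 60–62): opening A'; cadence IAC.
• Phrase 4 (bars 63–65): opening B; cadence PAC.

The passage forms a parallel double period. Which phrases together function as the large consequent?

In a double period the first pair of phrases (ending half cadence) is the large antecedent and the second pair (ending perfect authentic cadence) is the large consequent; the consequent is phrases 3 and 4.

phrases 3 and 4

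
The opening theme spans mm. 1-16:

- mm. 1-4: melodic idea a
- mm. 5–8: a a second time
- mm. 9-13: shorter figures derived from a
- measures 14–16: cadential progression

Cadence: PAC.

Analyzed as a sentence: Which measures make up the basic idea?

The presentation of a sentence is the basic idea (measures 1–4) plus its repetition (bars 5–8); the basic idea is therefore bars 1–4.

measures 1–4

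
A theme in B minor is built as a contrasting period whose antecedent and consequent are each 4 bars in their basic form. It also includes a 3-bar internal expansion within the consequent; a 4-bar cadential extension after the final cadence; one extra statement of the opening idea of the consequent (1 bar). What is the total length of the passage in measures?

Basic contrasting period: 4 + 4 = 8 bars.
8 (basic form) + 3 (internal expansion) + 4 (cadential extension) + 1 (extra statement) = 16.

16 measures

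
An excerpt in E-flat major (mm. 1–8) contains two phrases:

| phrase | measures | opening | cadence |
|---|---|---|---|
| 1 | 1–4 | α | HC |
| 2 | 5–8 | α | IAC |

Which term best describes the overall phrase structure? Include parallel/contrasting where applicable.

parallel period

Phrase 1 ends with a half cadence (weaker) and phrase 2 with an imperfect authentic cadence (stronger): antecedent + consequent = a period.
The two phrases open with the same material (α / α), so the period is parallel.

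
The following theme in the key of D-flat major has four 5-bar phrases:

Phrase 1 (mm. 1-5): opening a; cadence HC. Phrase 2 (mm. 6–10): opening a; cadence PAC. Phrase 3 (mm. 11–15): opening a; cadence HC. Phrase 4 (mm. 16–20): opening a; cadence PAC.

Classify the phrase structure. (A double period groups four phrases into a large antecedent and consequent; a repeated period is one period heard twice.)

repeated period

The cadence pattern HC–PAC–HC–PAC is weak–strong twice, and phrases 3–4 restate phrases 1–2: a period heard twice, not a double period (which would end weakly at phrase 2).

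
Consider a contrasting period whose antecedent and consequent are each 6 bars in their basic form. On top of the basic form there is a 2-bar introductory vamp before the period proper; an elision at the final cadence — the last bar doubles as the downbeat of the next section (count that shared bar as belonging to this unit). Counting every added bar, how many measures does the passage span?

Basic contrasting period: 6 + 6 = 12 bars.
12 (basic form) + 2 (introduction) = 14.
The elision shares a bar with the next section but does not change this unit's count.

14 measures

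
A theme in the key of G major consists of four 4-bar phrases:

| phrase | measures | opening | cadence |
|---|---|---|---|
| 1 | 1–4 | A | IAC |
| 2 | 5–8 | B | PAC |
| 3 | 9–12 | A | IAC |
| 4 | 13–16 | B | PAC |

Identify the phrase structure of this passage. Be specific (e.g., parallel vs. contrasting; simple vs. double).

repeated period

The cadence pattern IAC–PAC–IAC–PAC is weak–strong twice, and phrases 3–4 restate phrases 1–2: a period heard twice, not a double period (which would end weakly at phrase 2).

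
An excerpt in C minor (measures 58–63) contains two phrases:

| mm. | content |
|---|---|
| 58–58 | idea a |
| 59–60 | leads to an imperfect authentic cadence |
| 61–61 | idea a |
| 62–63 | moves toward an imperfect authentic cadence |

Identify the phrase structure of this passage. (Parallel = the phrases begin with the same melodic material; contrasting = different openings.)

Both phrases have the same opening (a) and the same cadence (imperfect authentic cadence): the second is a restatement, not a consequent, so this is a repeated phrase rather than a period.

repeated phrase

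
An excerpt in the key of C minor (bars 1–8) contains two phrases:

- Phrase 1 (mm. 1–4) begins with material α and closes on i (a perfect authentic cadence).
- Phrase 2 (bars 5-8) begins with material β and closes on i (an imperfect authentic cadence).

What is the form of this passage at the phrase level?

The second phrase closes with an imperfect authentic cadence, which is not stronger than the first phrase's perfect authentic cadence; without a weak→strong cadential pair there is no antecedent–consequent relationship, so this is a phrase group rather than a period.

phrase group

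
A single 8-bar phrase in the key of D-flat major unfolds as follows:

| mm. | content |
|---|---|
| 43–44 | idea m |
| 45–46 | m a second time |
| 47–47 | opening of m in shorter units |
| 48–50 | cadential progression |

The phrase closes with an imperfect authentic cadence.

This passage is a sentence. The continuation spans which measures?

After the presentation (measures 43-46), the continuation covers the fragmentation through the cadence: measures 47-50.

measures 47–50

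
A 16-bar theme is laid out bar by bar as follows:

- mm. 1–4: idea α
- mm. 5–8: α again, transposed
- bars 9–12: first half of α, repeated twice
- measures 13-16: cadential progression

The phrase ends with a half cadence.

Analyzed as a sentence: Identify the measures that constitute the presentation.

The presentation of a sentence is the basic idea (bars 1-4) plus its repetition (mm. 5–8); the presentation is therefore mm. 1–8.

measures 1–8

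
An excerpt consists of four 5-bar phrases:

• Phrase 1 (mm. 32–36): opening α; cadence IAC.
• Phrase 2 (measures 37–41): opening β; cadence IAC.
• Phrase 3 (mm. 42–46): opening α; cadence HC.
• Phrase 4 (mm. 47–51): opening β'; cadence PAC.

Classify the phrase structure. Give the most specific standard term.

parallel double period

Four phrases in two halves: the first half (mm. 32-41) ends with an imperfect authentic cadence, the second (mm. 42-51) with a perfect authentic cadence — a large antecedent–consequent pair, i.e. a double period.
Phrase 3 begins with the same material as phrase 1, making it parallel.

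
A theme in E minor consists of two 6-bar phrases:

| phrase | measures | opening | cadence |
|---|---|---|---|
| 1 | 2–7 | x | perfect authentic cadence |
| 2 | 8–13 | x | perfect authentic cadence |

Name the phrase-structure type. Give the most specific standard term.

Both phrases have the same opening (x) and the same cadence (perfect authentic cadence): the second is a restatement, not a consequent, so this is a repeated phrase rather than a period.

repeated phrase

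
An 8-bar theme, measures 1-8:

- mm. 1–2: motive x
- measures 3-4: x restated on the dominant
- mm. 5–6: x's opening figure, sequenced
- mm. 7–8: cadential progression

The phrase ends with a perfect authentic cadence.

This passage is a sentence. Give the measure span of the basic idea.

measures 1–2

The presentation of a sentence is the basic idea (bars 1-2) plus its repetition (measures 3-4); the basic idea is therefore bars 1–2.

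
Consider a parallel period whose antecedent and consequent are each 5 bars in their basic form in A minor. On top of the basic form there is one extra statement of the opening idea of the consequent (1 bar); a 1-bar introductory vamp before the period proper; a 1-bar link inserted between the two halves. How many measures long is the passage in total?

13 measures

Basic parallel period: 5 + 5 = 10 bars.
10 (basic form) + 1 (extra statement) + 1 (introduction) + 1 (link) = 13.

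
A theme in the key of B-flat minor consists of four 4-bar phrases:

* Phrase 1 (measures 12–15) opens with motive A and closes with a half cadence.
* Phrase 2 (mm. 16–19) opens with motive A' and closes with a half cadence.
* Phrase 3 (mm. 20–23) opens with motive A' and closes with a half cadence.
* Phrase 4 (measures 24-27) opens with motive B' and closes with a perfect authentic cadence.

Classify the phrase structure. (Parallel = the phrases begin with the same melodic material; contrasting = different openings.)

parallel double period

Four phrases in two halves: the first half (measures 12-19) ends with a half cadence, the second (measures 20–27) with a perfect authentic cadence — a large antecedent–consequent pair, i.e. a double period.
Phrase 3 begins with the same material as phrase 1, making it parallel.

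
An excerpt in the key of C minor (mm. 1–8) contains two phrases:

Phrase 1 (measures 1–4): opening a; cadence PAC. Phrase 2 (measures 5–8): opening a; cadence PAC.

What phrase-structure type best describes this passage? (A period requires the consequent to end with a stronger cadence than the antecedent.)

Both phrases have the same opening (a) and the same cadence (perfect authentic cadence): the second is a restatement, not a consequent, so this is a repeated phrase rather than a period.

repeated phrase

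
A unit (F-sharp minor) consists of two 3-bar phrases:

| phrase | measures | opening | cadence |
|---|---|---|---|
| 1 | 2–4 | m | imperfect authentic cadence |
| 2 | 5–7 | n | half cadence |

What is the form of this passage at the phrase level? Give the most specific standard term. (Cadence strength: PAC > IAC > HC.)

The second phrase closes with a half cadence, which is not stronger than the first phrase's imperfect authentic cadence; without a weak→strong cadential pair there is no antecedent–consequent relationship, so this is a phrase group rather than a period.

phrase group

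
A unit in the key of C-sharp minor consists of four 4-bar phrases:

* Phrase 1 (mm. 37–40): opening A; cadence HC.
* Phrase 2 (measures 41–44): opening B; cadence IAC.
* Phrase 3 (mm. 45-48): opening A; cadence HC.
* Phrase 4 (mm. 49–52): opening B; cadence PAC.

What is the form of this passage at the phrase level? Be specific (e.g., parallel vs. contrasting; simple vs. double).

parallel double period

Four phrases in two halves: the first half (mm. 37-44) ends with an imperfect authentic cadence, the second (measures 45–52) with a perfect authentic cadence — a large antecedent–consequent pair, i.e. a double period.
Phrase 3 begins with the same material as phrase 1, making it parallel.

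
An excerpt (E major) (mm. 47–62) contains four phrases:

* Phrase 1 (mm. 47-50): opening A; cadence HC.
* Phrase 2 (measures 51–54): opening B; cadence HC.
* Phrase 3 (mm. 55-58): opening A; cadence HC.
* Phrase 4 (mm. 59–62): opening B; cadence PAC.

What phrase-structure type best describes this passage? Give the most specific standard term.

Four phrases in two halves: the first half (bars 47–54) ends with a half cadence, the second (measures 55–62) with a perfect authentic cadence — a large antecedent–consequent pair, i.e. a double period.
Phrase 3 begins with the same material as phrase 1, making it parallel.

parallel double period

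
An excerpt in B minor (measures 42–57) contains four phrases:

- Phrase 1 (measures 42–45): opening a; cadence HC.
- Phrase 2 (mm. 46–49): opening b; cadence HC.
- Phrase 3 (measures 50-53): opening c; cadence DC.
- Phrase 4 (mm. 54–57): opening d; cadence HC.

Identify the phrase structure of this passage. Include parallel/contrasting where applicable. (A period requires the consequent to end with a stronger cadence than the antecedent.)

Phrase 4 ends with a half cadence, no stronger than phrase 2's half cadence, so the four phrases do not form a double period; nor do phrases 3–4 duplicate 1–2, so it is not a repeated period. With no phrase reaching a conclusive cadence, the passage is a phrase group.

phrase group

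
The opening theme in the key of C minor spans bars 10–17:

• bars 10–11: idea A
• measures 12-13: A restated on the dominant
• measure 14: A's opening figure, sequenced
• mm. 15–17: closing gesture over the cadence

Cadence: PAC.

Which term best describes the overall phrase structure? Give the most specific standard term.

Basic idea (bars 10–11) + its repetition (mm. 12–13) form the presentation; fragmentation and cadence (measures 14–17) form the continuation — the 8-bar whole is a sentence.

sentence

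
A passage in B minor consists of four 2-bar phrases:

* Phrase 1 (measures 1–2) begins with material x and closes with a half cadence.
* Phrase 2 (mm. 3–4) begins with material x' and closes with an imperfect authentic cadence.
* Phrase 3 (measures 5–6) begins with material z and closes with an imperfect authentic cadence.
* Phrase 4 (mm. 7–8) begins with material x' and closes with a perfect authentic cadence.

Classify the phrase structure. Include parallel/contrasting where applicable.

Four phrases in two halves: the first half (mm. 1–4) ends with an imperfect authentic cadence, the second (mm. 5-8) with a perfect authentic cadence — a large antecedent–consequent pair, i.e. a double period.
Phrase 3 begins with different material from phrase 1, making it contrasting.

contrasting double period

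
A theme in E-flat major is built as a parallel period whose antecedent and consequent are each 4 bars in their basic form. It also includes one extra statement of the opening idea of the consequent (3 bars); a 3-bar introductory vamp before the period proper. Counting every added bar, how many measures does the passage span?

14 measures

Basic parallel period: 4 + 4 = 8 bars.
8 (basic form) + 3 (extra statement) + 3 (introduction) = 14.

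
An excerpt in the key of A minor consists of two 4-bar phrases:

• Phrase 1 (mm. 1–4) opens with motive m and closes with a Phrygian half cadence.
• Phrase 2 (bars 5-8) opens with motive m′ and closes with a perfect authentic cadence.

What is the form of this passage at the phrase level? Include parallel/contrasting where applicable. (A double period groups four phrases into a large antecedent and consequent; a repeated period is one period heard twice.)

Phrase 1 ends with a Phrygian half cadence (weaker) and phrase 2 with a perfect authentic cadence (stronger): antecedent + consequent = a period.
The two phrases open with the same material (m / m′), so the period is parallel.

parallel period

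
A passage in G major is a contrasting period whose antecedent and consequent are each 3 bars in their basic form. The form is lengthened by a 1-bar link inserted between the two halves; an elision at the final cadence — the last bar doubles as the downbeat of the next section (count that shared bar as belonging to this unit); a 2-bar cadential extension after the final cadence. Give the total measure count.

Basic contrasting period: 3 + 3 = 6 bars.
6 (basic form) + 1 (link) + 2 (cadential extension) = 9.
The elision shares a bar with the next section but does not change this unit's count.

9 measures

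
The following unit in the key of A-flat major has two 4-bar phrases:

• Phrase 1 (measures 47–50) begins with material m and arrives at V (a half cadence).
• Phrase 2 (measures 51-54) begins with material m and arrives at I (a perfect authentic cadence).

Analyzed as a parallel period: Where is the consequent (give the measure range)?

The antecedent is the phrase ending with the weaker cadence (half cadence, phrase 1) and the consequent the one ending more conclusively (perfect authentic cadence, phrase 2); the consequent is mm. 51–54.

measures 51–54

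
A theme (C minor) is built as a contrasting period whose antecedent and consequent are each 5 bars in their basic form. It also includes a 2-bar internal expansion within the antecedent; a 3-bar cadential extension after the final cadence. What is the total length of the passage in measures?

Basic contrasting period: 5 + 5 = 10 bars.
10 (basic form) + 2 (internal expansion) + 3 (cadential extension) = 15.

15 measures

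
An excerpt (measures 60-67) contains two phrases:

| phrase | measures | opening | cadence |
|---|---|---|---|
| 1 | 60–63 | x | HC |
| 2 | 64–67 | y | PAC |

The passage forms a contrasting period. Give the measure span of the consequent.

measures 64–67

The antecedent is the phrase ending with the weaker cadence (half cadence, phrase 1) and the consequent the one ending more conclusively (perfect authentic cadence, phrase 2); the consequent is mm. 64-67.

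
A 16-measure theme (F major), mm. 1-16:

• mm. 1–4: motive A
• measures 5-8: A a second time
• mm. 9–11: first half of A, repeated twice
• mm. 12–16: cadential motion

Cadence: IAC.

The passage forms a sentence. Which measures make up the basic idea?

measures 1–4

The presentation of a sentence is the basic idea (mm. 1–4) plus its repetition (mm. 5–8); the basic idea is therefore measures 1–4.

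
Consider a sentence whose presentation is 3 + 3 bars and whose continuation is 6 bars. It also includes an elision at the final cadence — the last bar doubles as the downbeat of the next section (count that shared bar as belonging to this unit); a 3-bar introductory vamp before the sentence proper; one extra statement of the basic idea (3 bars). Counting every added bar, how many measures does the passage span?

Basic sentence: 3 + 3 + 6 = 12 bars.
12 (basic form) + 3 (introduction) + 3 (extra statement) = 18.
The elision shares a bar with the next section but does not change this unit's count.

18 measures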